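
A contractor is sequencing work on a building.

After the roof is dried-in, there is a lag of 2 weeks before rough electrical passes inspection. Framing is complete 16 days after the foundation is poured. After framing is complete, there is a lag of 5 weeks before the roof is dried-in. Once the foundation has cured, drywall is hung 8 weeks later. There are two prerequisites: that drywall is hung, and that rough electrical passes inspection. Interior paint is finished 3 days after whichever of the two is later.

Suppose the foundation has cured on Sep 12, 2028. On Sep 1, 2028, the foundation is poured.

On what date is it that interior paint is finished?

The foundation has cured: Sep 12, 2028.
Drywall is hung: Sep 12, 2028 + 8 weeks = Nov 7, 2028.
The foundation is poured: Sep 1, 2028.
Framing is complete: Sep 1, 2028 + 16 days = Sep 17, 2028.
The roof is dried-in: Sep 17, 2028 + 5 weeks = Oct 22, 2028.
Rough electrical passes inspection: Oct 22, 2028 + 2 weeks = Nov 5, 2028.
Both prerequisites met — drywall is hung (Nov 7, 2028), rough electrical passes inspection (Nov 5, 2028); the later is Nov 7, 2028.
Interior paint is finished: Nov 7, 2028 + 3 days = Nov 10, 2028.

Nov 10, 2028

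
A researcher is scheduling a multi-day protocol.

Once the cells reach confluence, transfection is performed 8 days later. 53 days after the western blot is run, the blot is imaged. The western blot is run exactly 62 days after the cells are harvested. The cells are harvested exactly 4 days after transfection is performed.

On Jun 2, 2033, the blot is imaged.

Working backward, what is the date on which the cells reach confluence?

The blot is imaged: Jun 2, 2033.
The western blot is run: Jun 2, 2033 − 53 days = Apr 10, 2033.
The cells are harvested: Apr 10, 2033 − 62 days = Feb 7, 2033.
Transfection is performed: Feb 7, 2033 − 4 days = Feb 3, 2033.
The cells reach confluence: Feb 3, 2033 − 8 days = Jan 26, 2033.

Jan 26, 2033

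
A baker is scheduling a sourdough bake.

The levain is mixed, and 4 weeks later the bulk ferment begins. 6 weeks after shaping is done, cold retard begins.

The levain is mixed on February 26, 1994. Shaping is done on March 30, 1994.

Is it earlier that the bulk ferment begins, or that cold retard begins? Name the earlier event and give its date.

The levain is mixed: Feb 26, 1994.
The bulk ferment begins: Feb 26, 1994 + 4 weeks = Mar 26, 1994.
Shaping is done: Mar 30, 1994.
Cold retard begins: Mar 30, 1994 + 6 weeks = May 11, 1994.
Comparing: the bulk ferment begins on Mar 26, 1994 vs cold retard begins on May 11, 1994. Earlier: the bulk ferment begins.

The bulk ferment begins — March 26, 1994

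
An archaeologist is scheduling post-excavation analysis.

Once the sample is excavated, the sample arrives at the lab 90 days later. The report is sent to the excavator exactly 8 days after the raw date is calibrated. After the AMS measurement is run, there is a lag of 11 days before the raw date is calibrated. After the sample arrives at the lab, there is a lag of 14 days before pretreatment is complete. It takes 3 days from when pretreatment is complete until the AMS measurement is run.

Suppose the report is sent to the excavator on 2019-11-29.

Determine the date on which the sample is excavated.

2019-07-26

The report is sent to the excavator: Nov 29, 2019.
The raw date is calibrated: Nov 29, 2019 − 8 days = Nov 21, 2019.
The AMS measurement is run: Nov 21, 2019 − 11 days = Nov 10, 2019.
Pretreatment is complete: Nov 10, 2019 − 3 days = Nov 7, 2019.
The sample arrives at the lab: Nov 7, 2019 − 14 days = Oct 24, 2019.
The sample is excavated: Oct 24, 2019 − 90 days = Jul 26, 2019.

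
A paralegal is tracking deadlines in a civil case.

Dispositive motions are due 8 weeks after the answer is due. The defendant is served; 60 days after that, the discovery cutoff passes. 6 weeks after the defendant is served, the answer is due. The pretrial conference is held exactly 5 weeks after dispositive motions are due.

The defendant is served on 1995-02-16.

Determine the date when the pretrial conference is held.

1995-06-29

The defendant is served: Feb 16, 1995.
The answer is due: Feb 16, 1995 + 6 weeks = Mar 30, 1995.
Dispositive motions are due: Mar 30, 1995 + 8 weeks = May 25, 1995.
The pretrial conference is held: May 25, 1995 + 5 weeks = Jun 29, 1995.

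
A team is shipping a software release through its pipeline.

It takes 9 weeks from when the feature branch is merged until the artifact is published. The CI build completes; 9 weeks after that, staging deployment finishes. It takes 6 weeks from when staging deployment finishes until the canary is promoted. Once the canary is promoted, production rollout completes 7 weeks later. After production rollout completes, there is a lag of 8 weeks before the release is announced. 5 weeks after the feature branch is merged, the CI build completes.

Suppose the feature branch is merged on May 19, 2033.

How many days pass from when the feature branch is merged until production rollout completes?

189 days

Causal path: the feature branch is merged → the CI build completes → staging deployment finishes → the canary is promoted → production rollout completes.
Total delay along the path: 5 + 9 + 6 + 7 weeks = 27 weeks = 189 days.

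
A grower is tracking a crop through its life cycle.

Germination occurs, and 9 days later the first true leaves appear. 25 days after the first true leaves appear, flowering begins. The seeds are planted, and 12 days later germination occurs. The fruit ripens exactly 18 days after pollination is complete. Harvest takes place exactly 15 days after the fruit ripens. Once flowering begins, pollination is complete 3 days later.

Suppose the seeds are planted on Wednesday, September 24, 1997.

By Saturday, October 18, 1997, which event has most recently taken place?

The seeds are planted: Sep 24, 1997.
Germination occurs: Sep 24, 1997 + 12 days = Oct 6, 1997.
The first true leaves appear: Oct 6, 1997 + 9 days = Oct 15, 1997.
Flowering begins: Oct 15, 1997 + 25 days = Nov 9, 1997.
Pollination is complete: Nov 9, 1997 + 3 days = Nov 12, 1997.
The fruit ripens: Nov 12, 1997 + 18 days = Nov 30, 1997.
Harvest takes place: Nov 30, 1997 + 15 days = Dec 15, 1997.
Oct 18, 1997 falls between when the first true leaves appear (Oct 15, 1997) and when flowering begins (Nov 9, 1997).

The first true leaves appear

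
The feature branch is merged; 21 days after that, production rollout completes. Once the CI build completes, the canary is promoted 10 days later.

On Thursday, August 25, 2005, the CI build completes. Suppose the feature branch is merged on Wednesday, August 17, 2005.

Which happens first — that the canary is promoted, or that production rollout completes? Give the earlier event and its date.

The canary is promoted — Sunday, September 4, 2005

The CI build completes: Aug 25, 2005.
The canary is promoted: Aug 25, 2005 + 10 days = Sep 4, 2005.
The feature branch is merged: Aug 17, 2005.
Production rollout completes: Aug 17, 2005 + 21 days = Sep 7, 2005.
Comparing: the canary is promoted on Sep 4, 2005 vs production rollout completes on Sep 7, 2005. Earlier: the canary is promoted.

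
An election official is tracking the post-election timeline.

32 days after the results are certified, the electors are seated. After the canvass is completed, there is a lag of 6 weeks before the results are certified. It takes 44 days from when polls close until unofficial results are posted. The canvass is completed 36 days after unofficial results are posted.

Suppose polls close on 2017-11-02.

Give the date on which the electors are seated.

2018-04-05

Polls close: Nov 2, 2017.
Unofficial results are posted: Nov 2, 2017 + 44 days = Dec 16, 2017.
The canvass is completed: Dec 16, 2017 + 36 days = Jan 21, 2018.
The results are certified: Jan 21, 2018 + 6 weeks = Mar 4, 2018.
The electors are seated: Mar 4, 2018 + 32 days = Apr 5, 2018.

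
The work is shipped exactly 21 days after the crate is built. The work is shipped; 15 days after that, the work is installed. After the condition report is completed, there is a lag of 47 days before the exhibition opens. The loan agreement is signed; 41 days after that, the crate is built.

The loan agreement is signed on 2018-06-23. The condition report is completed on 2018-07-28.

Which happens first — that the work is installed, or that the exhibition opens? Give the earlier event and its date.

The work is installed — 2018-09-08

The loan agreement is signed: Jun 23, 2018.
The crate is built: Jun 23, 2018 + 41 days = Aug 3, 2018.
The work is shipped: Aug 3, 2018 + 21 days = Aug 24, 2018.
The work is installed: Aug 24, 2018 + 15 days = Sep 8, 2018.
The condition report is completed: Jul 28, 2018.
The exhibition opens: Jul 28, 2018 + 47 days = Sep 13, 2018.
Comparing: the work is installed on Sep 8, 2018 vs the exhibition opens on Sep 13, 2018. Earlier: the work is installed.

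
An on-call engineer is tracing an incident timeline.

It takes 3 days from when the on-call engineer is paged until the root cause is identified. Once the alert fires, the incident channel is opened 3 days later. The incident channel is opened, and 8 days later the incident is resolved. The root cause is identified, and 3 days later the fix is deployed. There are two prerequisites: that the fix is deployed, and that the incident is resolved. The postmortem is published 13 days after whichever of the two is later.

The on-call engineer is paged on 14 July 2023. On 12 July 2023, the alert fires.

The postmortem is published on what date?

The on-call engineer is paged: Jul 14, 2023.
The root cause is identified: Jul 14, 2023 + 3 days = Jul 17, 2023.
The fix is deployed: Jul 17, 2023 + 3 days = Jul 20, 2023.
The alert fires: Jul 12, 2023.
The incident channel is opened: Jul 12, 2023 + 3 days = Jul 15, 2023.
The incident is resolved: Jul 15, 2023 + 8 days = Jul 23, 2023.
Both prerequisites met — the fix is deployed (Jul 20, 2023), the incident is resolved (Jul 23, 2023); the later is Jul 23, 2023.
The postmortem is published: Jul 23, 2023 + 13 days = Aug 5, 2023.

5 August 2023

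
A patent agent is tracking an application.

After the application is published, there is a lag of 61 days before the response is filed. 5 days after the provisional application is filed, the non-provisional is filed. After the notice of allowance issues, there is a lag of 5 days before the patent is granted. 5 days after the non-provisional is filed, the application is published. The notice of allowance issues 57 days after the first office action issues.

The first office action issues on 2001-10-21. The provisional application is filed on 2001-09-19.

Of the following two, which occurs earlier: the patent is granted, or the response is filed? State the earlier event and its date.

The first office action issues: Oct 21, 2001.
The notice of allowance issues: Oct 21, 2001 + 57 days = Dec 17, 2001.
The patent is granted: Dec 17, 2001 + 5 days = Dec 22, 2001.
The provisional application is filed: Sep 19, 2001.
The non-provisional is filed: Sep 19, 2001 + 5 days = Sep 24, 2001.
The application is published: Sep 24, 2001 + 5 days = Sep 29, 2001.
The response is filed: Sep 29, 2001 + 61 days = Nov 29, 2001.
Comparing: the patent is granted on Dec 22, 2001 vs the response is filed on Nov 29, 2001. Earlier: the response is filed.

The response is filed — 2001-11-29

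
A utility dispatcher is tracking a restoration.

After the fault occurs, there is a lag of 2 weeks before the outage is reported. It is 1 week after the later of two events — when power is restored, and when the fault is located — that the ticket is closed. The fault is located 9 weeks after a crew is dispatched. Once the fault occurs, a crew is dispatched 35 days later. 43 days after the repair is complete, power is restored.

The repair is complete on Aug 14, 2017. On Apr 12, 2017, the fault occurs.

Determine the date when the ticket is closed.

The repair is complete: Aug 14, 2017.
Power is restored: Aug 14, 2017 + 43 days = Sep 26, 2017.
The fault occurs: Apr 12, 2017.
A crew is dispatched: Apr 12, 2017 + 35 days = May 17, 2017.
The fault is located: May 17, 2017 + 9 weeks = Jul 19, 2017.
Both prerequisites met — power is restored (Sep 26, 2017), the fault is located (Jul 19, 2017); the later is Sep 26, 2017.
The ticket is closed: Sep 26, 2017 + 1 week = Oct 3, 2017.

Oct 3, 2017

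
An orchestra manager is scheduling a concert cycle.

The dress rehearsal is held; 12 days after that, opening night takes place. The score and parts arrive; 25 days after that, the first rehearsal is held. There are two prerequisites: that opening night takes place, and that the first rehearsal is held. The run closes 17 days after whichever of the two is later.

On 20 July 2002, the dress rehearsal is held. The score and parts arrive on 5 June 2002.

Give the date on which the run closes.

18 August 2002

The dress rehearsal is held: Jul 20, 2002.
Opening night takes place: Jul 20, 2002 + 12 days = Aug 1, 2002.
The score and parts arrive: Jun 5, 2002.
The first rehearsal is held: Jun 5, 2002 + 25 days = Jun 30, 2002.
Both prerequisites met — opening night takes place (Aug 1, 2002), the first rehearsal is held (Jun 30, 2002); the later is Aug 1, 2002.
The run closes: Aug 1, 2002 + 17 days = Aug 18, 2002.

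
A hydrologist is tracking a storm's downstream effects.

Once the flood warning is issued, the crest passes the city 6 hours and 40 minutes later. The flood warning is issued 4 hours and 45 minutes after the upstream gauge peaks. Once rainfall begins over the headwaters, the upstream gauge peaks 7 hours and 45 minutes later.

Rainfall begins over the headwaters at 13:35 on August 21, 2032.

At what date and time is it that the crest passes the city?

08:45 on August 22, 2032

Rainfall begins over the headwaters: 13:35 Aug 21, 2032.
The upstream gauge peaks: 13:35 Aug 21, 2032 + 7h45m = 21:20 Aug 21, 2032.
The flood warning is issued: 21:20 Aug 21, 2032 + 4h45m = 02:05 Aug 22, 2032.
The crest passes the city: 02:05 Aug 22, 2032 + 6h40m = 08:45 Aug 22, 2032.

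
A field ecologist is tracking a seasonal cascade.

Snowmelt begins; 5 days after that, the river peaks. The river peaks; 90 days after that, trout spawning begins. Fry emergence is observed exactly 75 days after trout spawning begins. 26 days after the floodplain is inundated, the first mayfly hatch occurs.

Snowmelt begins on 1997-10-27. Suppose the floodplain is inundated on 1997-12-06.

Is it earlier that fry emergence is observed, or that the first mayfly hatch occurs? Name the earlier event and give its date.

Snowmelt begins: Oct 27, 1997.
The river peaks: Oct 27, 1997 + 5 days = Nov 1, 1997.
Trout spawning begins: Nov 1, 1997 + 90 days = Jan 30, 1998.
Fry emergence is observed: Jan 30, 1998 + 75 days = Apr 15, 1998.
The floodplain is inundated: Dec 6, 1997.
The first mayfly hatch occurs: Dec 6, 1997 + 26 days = Jan 1, 1998.
Comparing: fry emergence is observed on Apr 15, 1998 vs the first mayfly hatch occurs on Jan 1, 1998. Earlier: the first mayfly hatch occurs.

The first mayfly hatch occurs — 1998-01-01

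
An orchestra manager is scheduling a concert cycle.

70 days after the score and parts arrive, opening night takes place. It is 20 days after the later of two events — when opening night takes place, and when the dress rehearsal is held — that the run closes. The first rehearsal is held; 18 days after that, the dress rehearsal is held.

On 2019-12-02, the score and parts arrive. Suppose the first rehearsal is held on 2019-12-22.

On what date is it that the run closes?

The score and parts arrive: Dec 2, 2019.
Opening night takes place: Dec 2, 2019 + 70 days = Feb 10, 2020.
The first rehearsal is held: Dec 22, 2019.
The dress rehearsal is held: Dec 22, 2019 + 18 days = Jan 9, 2020.
Both prerequisites met — opening night takes place (Feb 10, 2020), the dress rehearsal is held (Jan 9, 2020); the later is Feb 10, 2020.
The run closes: Feb 10, 2020 + 20 days = Mar 1, 2020.

2020-03-01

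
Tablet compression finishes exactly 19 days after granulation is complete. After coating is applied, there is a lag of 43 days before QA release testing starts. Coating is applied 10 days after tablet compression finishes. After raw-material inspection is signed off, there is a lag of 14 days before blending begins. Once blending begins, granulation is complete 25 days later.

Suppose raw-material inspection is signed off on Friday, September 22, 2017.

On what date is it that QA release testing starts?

Thursday, January 11, 2018

Raw-material inspection is signed off: Sep 22, 2017.
Blending begins: Sep 22, 2017 + 14 days = Oct 6, 2017.
Granulation is complete: Oct 6, 2017 + 25 days = Oct 31, 2017.
Tablet compression finishes: Oct 31, 2017 + 19 days = Nov 19, 2017.
Coating is applied: Nov 19, 2017 + 10 days = Nov 29, 2017.
QA release testing starts: Nov 29, 2017 + 43 days = Jan 11, 2018.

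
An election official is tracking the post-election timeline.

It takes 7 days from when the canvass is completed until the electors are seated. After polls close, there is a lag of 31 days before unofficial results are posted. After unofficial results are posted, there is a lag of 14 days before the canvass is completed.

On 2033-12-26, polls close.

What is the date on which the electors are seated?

Polls close: Dec 26, 2033.
Unofficial results are posted: Dec 26, 2033 + 31 days = Jan 26, 2034.
The canvass is completed: Jan 26, 2034 + 14 days = Feb 9, 2034.
The electors are seated: Feb 9, 2034 + 7 days = Feb 16, 2034.

2034-02-16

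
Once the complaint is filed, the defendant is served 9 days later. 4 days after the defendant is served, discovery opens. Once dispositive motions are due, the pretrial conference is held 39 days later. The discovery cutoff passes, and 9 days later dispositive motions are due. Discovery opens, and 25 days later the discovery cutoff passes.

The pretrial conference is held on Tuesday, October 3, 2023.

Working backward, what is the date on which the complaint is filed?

Sunday, July 9, 2023

The pretrial conference is held: Oct 3, 2023.
Dispositive motions are due: Oct 3, 2023 − 39 days = Aug 25, 2023.
The discovery cutoff passes: Aug 25, 2023 − 9 days = Aug 16, 2023.
Discovery opens: Aug 16, 2023 − 25 days = Jul 22, 2023.
The defendant is served: Jul 22, 2023 − 4 days = Jul 18, 2023.
The complaint is filed: Jul 18, 2023 − 9 days = Jul 9, 2023.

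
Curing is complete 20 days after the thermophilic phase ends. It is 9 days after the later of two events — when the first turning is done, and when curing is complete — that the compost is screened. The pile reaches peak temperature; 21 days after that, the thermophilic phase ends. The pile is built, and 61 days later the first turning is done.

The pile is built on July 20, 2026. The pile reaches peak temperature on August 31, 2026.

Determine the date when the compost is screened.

The pile is built: Jul 20, 2026.
The first turning is done: Jul 20, 2026 + 61 days = Sep 19, 2026.
The pile reaches peak temperature: Aug 31, 2026.
The thermophilic phase ends: Aug 31, 2026 + 21 days = Sep 21, 2026.
Curing is complete: Sep 21, 2026 + 20 days = Oct 11, 2026.
Both prerequisites met — the first turning is done (Sep 19, 2026), curing is complete (Oct 11, 2026); the later is Oct 11, 2026.
The compost is screened: Oct 11, 2026 + 9 days = Oct 20, 2026.

October 20, 2026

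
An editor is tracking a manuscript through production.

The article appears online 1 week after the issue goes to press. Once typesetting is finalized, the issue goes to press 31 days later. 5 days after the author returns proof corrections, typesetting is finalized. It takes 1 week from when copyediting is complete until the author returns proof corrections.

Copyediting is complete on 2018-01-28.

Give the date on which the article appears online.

Copyediting is complete: Jan 28, 2018.
The author returns proof corrections: Jan 28, 2018 + 1 week = Feb 4, 2018.
Typesetting is finalized: Feb 4, 2018 + 5 days = Feb 9, 2018.
The issue goes to press: Feb 9, 2018 + 31 days = Mar 12, 2018.
The article appears online: Mar 12, 2018 + 1 week = Mar 19, 2018.

2018-03-19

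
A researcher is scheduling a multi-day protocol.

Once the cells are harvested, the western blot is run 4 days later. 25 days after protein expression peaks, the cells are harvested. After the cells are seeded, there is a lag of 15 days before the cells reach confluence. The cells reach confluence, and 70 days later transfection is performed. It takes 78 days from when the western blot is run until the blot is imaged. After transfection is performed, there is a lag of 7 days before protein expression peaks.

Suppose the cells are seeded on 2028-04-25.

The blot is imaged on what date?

The cells are seeded: Apr 25, 2028.
The cells reach confluence: Apr 25, 2028 + 15 days = May 10, 2028.
Transfection is performed: May 10, 2028 + 70 days = Jul 19, 2028.
Protein expression peaks: Jul 19, 2028 + 7 days = Jul 26, 2028.
The cells are harvested: Jul 26, 2028 + 25 days = Aug 20, 2028.
The western blot is run: Aug 20, 2028 + 4 days = Aug 24, 2028.
The blot is imaged: Aug 24, 2028 + 78 days = Nov 10, 2028.

2028-11-10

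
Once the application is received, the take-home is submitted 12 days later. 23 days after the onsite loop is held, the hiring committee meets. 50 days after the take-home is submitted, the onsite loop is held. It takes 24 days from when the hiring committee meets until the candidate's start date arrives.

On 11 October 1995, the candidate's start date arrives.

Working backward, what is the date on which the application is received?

24 June 1995

The candidate's start date arrives: Oct 11, 1995.
The hiring committee meets: Oct 11, 1995 − 24 days = Sep 17, 1995.
The onsite loop is held: Sep 17, 1995 − 23 days = Aug 25, 1995.
The take-home is submitted: Aug 25, 1995 − 50 days = Jul 6, 1995.
The application is received: Jul 6, 1995 − 12 days = Jun 24, 1995.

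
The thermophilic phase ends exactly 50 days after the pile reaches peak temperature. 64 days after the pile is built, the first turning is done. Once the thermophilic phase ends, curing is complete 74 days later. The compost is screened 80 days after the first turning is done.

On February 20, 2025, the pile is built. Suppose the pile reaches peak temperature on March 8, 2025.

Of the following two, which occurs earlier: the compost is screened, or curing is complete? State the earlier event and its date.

The pile is built: Feb 20, 2025.
The first turning is done: Feb 20, 2025 + 64 days = Apr 25, 2025.
The compost is screened: Apr 25, 2025 + 80 days = Jul 14, 2025.
The pile reaches peak temperature: Mar 8, 2025.
The thermophilic phase ends: Mar 8, 2025 + 50 days = Apr 27, 2025.
Curing is complete: Apr 27, 2025 + 74 days = Jul 10, 2025.
Comparing: the compost is screened on Jul 14, 2025 vs curing is complete on Jul 10, 2025. Earlier: curing is complete.

Curing is complete — July 10, 2025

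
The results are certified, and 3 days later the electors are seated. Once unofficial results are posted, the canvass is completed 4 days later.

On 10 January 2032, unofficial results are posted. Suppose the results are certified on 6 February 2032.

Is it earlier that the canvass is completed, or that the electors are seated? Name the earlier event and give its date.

The canvass is completed — 14 January 2032

Unofficial results are posted: Jan 10, 2032.
The canvass is completed: Jan 10, 2032 + 4 days = Jan 14, 2032.
The results are certified: Feb 6, 2032.
The electors are seated: Feb 6, 2032 + 3 days = Feb 9, 2032.
Comparing: the canvass is completed on Jan 14, 2032 vs the electors are seated on Feb 9, 2032. Earlier: the canvass is completed.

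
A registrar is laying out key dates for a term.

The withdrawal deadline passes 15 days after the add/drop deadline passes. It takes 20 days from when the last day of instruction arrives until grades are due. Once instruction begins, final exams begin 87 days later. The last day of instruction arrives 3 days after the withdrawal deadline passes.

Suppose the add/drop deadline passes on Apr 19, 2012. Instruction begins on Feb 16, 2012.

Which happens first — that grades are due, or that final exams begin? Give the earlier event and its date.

Final exams begin — May 13, 2012

The add/drop deadline passes: Apr 19, 2012.
The withdrawal deadline passes: Apr 19, 2012 + 15 days = May 4, 2012.
The last day of instruction arrives: May 4, 2012 + 3 days = May 7, 2012.
Grades are due: May 7, 2012 + 20 days = May 27, 2012.
Instruction begins: Feb 16, 2012.
Final exams begin: Feb 16, 2012 + 87 days = May 13, 2012.
Comparing: grades are due on May 27, 2012 vs final exams begin on May 13, 2012. Earlier: final exams begin.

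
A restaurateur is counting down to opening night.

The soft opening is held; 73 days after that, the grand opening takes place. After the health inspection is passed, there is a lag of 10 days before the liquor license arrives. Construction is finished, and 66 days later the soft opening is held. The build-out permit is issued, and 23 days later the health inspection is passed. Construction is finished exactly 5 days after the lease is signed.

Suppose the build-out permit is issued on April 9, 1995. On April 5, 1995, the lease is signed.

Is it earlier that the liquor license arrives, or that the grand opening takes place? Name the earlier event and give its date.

The liquor license arrives — May 12, 1995

The build-out permit is issued: Apr 9, 1995.
The health inspection is passed: Apr 9, 1995 + 23 days = May 2, 1995.
The liquor license arrives: May 2, 1995 + 10 days = May 12, 1995.
The lease is signed: Apr 5, 1995.
Construction is finished: Apr 5, 1995 + 5 days = Apr 10, 1995.
The soft opening is held: Apr 10, 1995 + 66 days = Jun 15, 1995.
The grand opening takes place: Jun 15, 1995 + 73 days = Aug 27, 1995.
Comparing: the liquor license arrives on May 12, 1995 vs the grand opening takes place on Aug 27, 1995. Earlier: the liquor license arrives.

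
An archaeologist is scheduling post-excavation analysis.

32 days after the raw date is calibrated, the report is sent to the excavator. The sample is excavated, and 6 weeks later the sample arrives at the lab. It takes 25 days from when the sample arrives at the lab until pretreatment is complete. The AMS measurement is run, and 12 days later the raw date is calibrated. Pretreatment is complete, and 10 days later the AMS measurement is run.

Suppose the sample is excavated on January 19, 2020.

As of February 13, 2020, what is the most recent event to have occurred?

The sample is excavated: Jan 19, 2020.
The sample arrives at the lab: Jan 19, 2020 + 6 weeks = Mar 1, 2020.
Pretreatment is complete: Mar 1, 2020 + 25 days = Mar 26, 2020.
The AMS measurement is run: Mar 26, 2020 + 10 days = Apr 5, 2020.
The raw date is calibrated: Apr 5, 2020 + 12 days = Apr 17, 2020.
The report is sent to the excavator: Apr 17, 2020 + 32 days = May 19, 2020.
Feb 13, 2020 falls between when the sample is excavated (Jan 19, 2020) and when the sample arrives at the lab (Mar 1, 2020).

The sample is excavated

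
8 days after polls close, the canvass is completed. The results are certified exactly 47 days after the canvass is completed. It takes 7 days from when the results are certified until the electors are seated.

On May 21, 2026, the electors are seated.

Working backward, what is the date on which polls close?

The electors are seated: May 21, 2026.
The results are certified: May 21, 2026 − 7 days = May 14, 2026.
The canvass is completed: May 14, 2026 − 47 days = Mar 28, 2026.
Polls close: Mar 28, 2026 − 8 days = Mar 20, 2026.

Mar 20, 2026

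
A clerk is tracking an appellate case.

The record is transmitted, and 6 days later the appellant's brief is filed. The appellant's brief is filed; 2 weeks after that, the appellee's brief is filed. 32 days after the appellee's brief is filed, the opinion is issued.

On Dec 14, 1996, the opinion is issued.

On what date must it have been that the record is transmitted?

The opinion is issued: Dec 14, 1996.
The appellee's brief is filed: Dec 14, 1996 − 32 days = Nov 12, 1996.
The appellant's brief is filed: Nov 12, 1996 − 2 weeks = Oct 29, 1996.
The record is transmitted: Oct 29, 1996 − 6 days = Oct 23, 1996.

Oct 23, 1996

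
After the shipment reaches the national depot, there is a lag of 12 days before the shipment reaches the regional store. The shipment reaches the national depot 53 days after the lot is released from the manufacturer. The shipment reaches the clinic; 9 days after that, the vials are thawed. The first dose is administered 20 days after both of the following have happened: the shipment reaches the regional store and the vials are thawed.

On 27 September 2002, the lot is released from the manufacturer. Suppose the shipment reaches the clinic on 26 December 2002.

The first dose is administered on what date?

The lot is released from the manufacturer: Sep 27, 2002.
The shipment reaches the national depot: Sep 27, 2002 + 53 days = Nov 19, 2002.
The shipment reaches the regional store: Nov 19, 2002 + 12 days = Dec 1, 2002.
The shipment reaches the clinic: Dec 26, 2002.
The vials are thawed: Dec 26, 2002 + 9 days = Jan 4, 2003.
Both prerequisites met — the shipment reaches the regional store (Dec 1, 2002), the vials are thawed (Jan 4, 2003); the later is Jan 4, 2003.
The first dose is administered: Jan 4, 2003 + 20 days = Jan 24, 2003.

24 January 2003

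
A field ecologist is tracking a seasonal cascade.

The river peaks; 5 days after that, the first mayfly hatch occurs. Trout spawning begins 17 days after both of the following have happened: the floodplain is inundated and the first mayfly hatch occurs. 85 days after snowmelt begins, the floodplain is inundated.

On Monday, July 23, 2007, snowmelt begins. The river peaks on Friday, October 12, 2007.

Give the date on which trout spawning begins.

Snowmelt begins: Jul 23, 2007.
The floodplain is inundated: Jul 23, 2007 + 85 days = Oct 16, 2007.
The river peaks: Oct 12, 2007.
The first mayfly hatch occurs: Oct 12, 2007 + 5 days = Oct 17, 2007.
Both prerequisites met — the floodplain is inundated (Oct 16, 2007), the first mayfly hatch occurs (Oct 17, 2007); the later is Oct 17, 2007.
Trout spawning begins: Oct 17, 2007 + 17 days = Nov 3, 2007.

Saturday, November 3, 2007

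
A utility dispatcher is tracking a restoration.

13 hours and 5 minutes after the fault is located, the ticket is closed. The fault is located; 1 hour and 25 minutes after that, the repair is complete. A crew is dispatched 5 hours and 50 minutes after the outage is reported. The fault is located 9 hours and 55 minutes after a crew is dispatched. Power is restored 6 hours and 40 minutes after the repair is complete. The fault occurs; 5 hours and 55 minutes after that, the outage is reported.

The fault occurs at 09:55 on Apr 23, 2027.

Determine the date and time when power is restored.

The fault occurs: 09:55 Apr 23, 2027.
The outage is reported: 09:55 Apr 23, 2027 + 5h55m = 15:50 Apr 23, 2027.
A crew is dispatched: 15:50 Apr 23, 2027 + 5h50m = 21:40 Apr 23, 2027.
The fault is located: 21:40 Apr 23, 2027 + 9h55m = 07:35 Apr 24, 2027.
The repair is complete: 07:35 Apr 24, 2027 + 1h25m = 09:00 Apr 24, 2027.
Power is restored: 09:00 Apr 24, 2027 + 6h40m = 15:40 Apr 24, 2027.

15:40 on Apr 24, 2027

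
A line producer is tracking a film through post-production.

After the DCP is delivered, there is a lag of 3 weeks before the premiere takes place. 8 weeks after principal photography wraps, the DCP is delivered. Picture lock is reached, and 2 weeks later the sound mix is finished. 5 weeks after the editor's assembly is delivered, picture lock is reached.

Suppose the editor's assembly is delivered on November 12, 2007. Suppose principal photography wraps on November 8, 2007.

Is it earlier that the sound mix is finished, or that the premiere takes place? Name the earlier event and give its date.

The sound mix is finished — December 31, 2007

The editor's assembly is delivered: Nov 12, 2007.
Picture lock is reached: Nov 12, 2007 + 5 weeks = Dec 17, 2007.
The sound mix is finished: Dec 17, 2007 + 2 weeks = Dec 31, 2007.
Principal photography wraps: Nov 8, 2007.
The DCP is delivered: Nov 8, 2007 + 8 weeks = Jan 3, 2008.
The premiere takes place: Jan 3, 2008 + 3 weeks = Jan 24, 2008.
Comparing: the sound mix is finished on Dec 31, 2007 vs the premiere takes place on Jan 24, 2008. Earlier: the sound mix is finished.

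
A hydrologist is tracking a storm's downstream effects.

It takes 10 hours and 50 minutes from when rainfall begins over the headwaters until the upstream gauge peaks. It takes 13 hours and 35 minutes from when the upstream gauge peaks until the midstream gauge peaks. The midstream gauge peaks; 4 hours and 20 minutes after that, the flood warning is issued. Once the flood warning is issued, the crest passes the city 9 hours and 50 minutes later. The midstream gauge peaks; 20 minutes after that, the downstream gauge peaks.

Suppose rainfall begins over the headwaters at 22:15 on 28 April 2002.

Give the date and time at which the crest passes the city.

12:50 on 30 April 2002

Rainfall begins over the headwaters: 22:15 Apr 28, 2002.
The upstream gauge peaks: 22:15 Apr 28, 2002 + 10h50m = 09:05 Apr 29, 2002.
The midstream gauge peaks: 09:05 Apr 29, 2002 + 13h35m = 22:40 Apr 29, 2002.
The flood warning is issued: 22:40 Apr 29, 2002 + 4h20m = 03:00 Apr 30, 2002.
The crest passes the city: 03:00 Apr 30, 2002 + 9h50m = 12:50 Apr 30, 2002.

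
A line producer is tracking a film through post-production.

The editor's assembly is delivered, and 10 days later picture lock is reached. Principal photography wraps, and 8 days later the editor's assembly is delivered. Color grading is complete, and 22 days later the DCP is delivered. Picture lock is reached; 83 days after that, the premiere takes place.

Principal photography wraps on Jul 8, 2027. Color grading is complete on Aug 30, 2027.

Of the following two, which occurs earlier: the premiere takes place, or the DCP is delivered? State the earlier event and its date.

The DCP is delivered — Sep 21, 2027

Principal photography wraps: Jul 8, 2027.
The editor's assembly is delivered: Jul 8, 2027 + 8 days = Jul 16, 2027.
Picture lock is reached: Jul 16, 2027 + 10 days = Jul 26, 2027.
The premiere takes place: Jul 26, 2027 + 83 days = Oct 17, 2027.
Color grading is complete: Aug 30, 2027.
The DCP is delivered: Aug 30, 2027 + 22 days = Sep 21, 2027.
Comparing: the premiere takes place on Oct 17, 2027 vs the DCP is delivered on Sep 21, 2027. Earlier: the DCP is delivered.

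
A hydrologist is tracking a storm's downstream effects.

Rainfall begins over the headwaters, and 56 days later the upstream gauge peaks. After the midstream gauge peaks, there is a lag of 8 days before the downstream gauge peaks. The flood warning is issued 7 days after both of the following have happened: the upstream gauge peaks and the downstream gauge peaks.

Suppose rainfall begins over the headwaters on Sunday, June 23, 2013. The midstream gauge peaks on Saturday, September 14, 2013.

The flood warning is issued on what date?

Rainfall begins over the headwaters: Jun 23, 2013.
The upstream gauge peaks: Jun 23, 2013 + 56 days = Aug 18, 2013.
The midstream gauge peaks: Sep 14, 2013.
The downstream gauge peaks: Sep 14, 2013 + 8 days = Sep 22, 2013.
Both prerequisites met — the upstream gauge peaks (Aug 18, 2013), the downstream gauge peaks (Sep 22, 2013); the later is Sep 22, 2013.
The flood warning is issued: Sep 22, 2013 + 7 days = Sep 29, 2013.

Sunday, September 29, 2013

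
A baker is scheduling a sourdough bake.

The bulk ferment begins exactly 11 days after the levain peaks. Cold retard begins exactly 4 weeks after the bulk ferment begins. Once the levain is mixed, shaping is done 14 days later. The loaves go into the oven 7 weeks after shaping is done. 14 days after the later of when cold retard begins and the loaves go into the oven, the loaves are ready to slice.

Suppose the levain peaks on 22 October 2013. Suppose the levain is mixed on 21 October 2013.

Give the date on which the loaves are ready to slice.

6 January 2014

The levain peaks: Oct 22, 2013.
The bulk ferment begins: Oct 22, 2013 + 11 days = Nov 2, 2013.
Cold retard begins: Nov 2, 2013 + 4 weeks = Nov 30, 2013.
The levain is mixed: Oct 21, 2013.
Shaping is done: Oct 21, 2013 + 14 days = Nov 4, 2013.
The loaves go into the oven: Nov 4, 2013 + 7 weeks = Dec 23, 2013.
Both prerequisites met — cold retard begins (Nov 30, 2013), the loaves go into the oven (Dec 23, 2013); the later is Dec 23, 2013.
The loaves are ready to slice: Dec 23, 2013 + 14 days = Jan 6, 2014.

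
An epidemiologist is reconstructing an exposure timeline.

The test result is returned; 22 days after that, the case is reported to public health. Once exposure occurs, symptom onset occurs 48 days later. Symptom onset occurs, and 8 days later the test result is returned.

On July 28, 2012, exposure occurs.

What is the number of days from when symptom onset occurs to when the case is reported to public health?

30 days

Causal path: symptom onset occurs → the test result is returned → the case is reported to public health.
Total delay along the path: 8 + 22 = 30 days.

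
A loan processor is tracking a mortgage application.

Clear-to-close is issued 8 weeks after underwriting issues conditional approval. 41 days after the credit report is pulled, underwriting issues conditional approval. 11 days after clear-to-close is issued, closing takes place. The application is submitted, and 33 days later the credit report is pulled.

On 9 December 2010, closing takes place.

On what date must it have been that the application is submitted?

21 July 2010

Closing takes place: Dec 9, 2010.
Clear-to-close is issued: Dec 9, 2010 − 11 days = Nov 28, 2010.
Underwriting issues conditional approval: Nov 28, 2010 − 8 weeks = Oct 3, 2010.
The credit report is pulled: Oct 3, 2010 − 41 days = Aug 23, 2010.
The application is submitted: Aug 23, 2010 − 33 days = Jul 21, 2010.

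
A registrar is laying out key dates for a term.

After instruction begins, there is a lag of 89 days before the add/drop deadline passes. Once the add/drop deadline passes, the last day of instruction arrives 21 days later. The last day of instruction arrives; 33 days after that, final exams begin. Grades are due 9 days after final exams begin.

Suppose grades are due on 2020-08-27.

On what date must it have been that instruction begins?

2020-03-28

Grades are due: Aug 27, 2020.
Final exams begin: Aug 27, 2020 − 9 days = Aug 18, 2020.
The last day of instruction arrives: Aug 18, 2020 − 33 days = Jul 16, 2020.
The add/drop deadline passes: Jul 16, 2020 − 21 days = Jun 25, 2020.
Instruction begins: Jun 25, 2020 − 89 days = Mar 28, 2020.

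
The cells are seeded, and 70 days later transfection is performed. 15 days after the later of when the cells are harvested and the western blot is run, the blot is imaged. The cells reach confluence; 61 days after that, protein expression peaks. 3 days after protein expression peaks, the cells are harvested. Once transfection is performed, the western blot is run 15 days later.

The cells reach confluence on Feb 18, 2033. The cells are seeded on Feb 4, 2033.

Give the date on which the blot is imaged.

May 15, 2033

The cells reach confluence: Feb 18, 2033.
Protein expression peaks: Feb 18, 2033 + 61 days = Apr 20, 2033.
The cells are harvested: Apr 20, 2033 + 3 days = Apr 23, 2033.
The cells are seeded: Feb 4, 2033.
Transfection is performed: Feb 4, 2033 + 70 days = Apr 15, 2033.
The western blot is run: Apr 15, 2033 + 15 days = Apr 30, 2033.
Both prerequisites met — the cells are harvested (Apr 23, 2033), the western blot is run (Apr 30, 2033); the later is Apr 30, 2033.
The blot is imaged: Apr 30, 2033 + 15 days = May 15, 2033.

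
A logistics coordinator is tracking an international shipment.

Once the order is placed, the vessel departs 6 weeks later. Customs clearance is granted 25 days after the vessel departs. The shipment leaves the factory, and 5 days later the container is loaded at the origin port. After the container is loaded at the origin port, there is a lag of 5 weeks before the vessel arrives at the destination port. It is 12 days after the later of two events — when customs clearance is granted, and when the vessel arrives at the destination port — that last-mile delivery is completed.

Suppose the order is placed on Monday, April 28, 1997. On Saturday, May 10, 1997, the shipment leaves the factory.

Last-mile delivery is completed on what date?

The order is placed: Apr 28, 1997.
The vessel departs: Apr 28, 1997 + 6 weeks = Jun 9, 1997.
Customs clearance is granted: Jun 9, 1997 + 25 days = Jul 4, 1997.
The shipment leaves the factory: May 10, 1997.
The container is loaded at the origin port: May 10, 1997 + 5 days = May 15, 1997.
The vessel arrives at the destination port: May 15, 1997 + 5 weeks = Jun 19, 1997.
Both prerequisites met — customs clearance is granted (Jul 4, 1997), the vessel arrives at the destination port (Jun 19, 1997); the later is Jul 4, 1997.
Last-mile delivery is completed: Jul 4, 1997 + 12 days = Jul 16, 1997.

Wednesday, July 16, 1997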